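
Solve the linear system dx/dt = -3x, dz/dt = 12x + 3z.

x(t) = c_1e^(-3t), z(t) = -2c_1e^(-3t) - c_2e^(3t)

Coefficient matrix A = [[-3, 0], [12, 3]].
Characteristic polynomial det(A - λI) = λ^2 - 9 = 0.
Eigenvalues λ = -3, 3.
For λ=-3: (A-λI) row 2 is [12, 6], so an eigenvector is (1, -2).
For λ=3: (A-λI) row 1 is [-6, 0], so an eigenvector is (0, -1).
General solution: c_1e^(-3t)(1,-2) + c_2e^(3t)(0,-1).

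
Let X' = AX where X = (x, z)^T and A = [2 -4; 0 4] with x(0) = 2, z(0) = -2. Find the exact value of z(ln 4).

A = [[2,-4],[0,4]]; eigenvalues λ = 4, 2.
Eigenvectors: (-2,1) for λ=4, (1,0) for λ=2.
From the initial condition, c_1 = -2, c_2 = -2.
z(ln 4) = (-2)(4^4)(1) + (-2)(4^2)(0) = -512.

-512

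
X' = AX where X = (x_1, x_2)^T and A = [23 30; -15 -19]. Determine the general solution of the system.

Coefficient matrix A = [[23, 30], [-15, -19]].
Characteristic polynomial det(A - λI) = λ^2 - 4λ + 13 = 0.
Eigenvalues λ = 2 ± 3i (complex conjugate pair).
For λ=2+3i: an eigenvector is (-1,1) - i(3,-2) = (-1 - 3i, 1 + 2i).
A real fundamental pair from Re and Im of e^((2+3i)t)v: X_1 = e^(2t)(cos(3t)·(-1,1) + sin(3t)·(3,-2)), X_2 = e^(2t)(sin(3t)·(-1,1) - cos(3t)·(3,-2)).
General solution: K_1X_1 + K_2X_2.

x_1(t) = 3K_1e^(2t)sin(3t) - K_1e^(2t)cos(3t) - K_2e^(2t)sin(3t) - 3K_2e^(2t)cos(3t), x_2(t) = -2K_1e^(2t)sin(3t) + K_1e^(2t)cos(3t) + K_2e^(2t)sin(3t) + 2K_2e^(2t)cos(3t)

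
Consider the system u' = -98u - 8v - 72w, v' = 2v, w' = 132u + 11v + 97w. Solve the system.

Coefficient matrix A = [[-98, -8, -72], [0, 2, 0], [132, 11, 97]].
det(A - λI) = 0 gives eigenvalues λ = -2, 1, 2.
For λ=-2: eigenvector (3,0,-4).
For λ=1: eigenvector (-8,0,11).
For λ=2: eigenvector (-8,1,11).
General solution: K_1e^(-2t)(3,0,-4) + K_2e^(t)(-8,0,11) + K_3e^(2t)(-8,1,11).

u(t) = 3K_1e^(-2t) - 8K_2e^(t) - 8K_3e^(2t), v(t) = K_3e^(2t), w(t) = -4K_1e^(-2t) + 11K_2e^(t) + 11K_3e^(2t)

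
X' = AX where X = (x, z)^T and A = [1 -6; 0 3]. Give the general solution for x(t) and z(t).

Coefficient matrix A = [[1, -6], [0, 3]].
Characteristic polynomial det(A - λI) = λ^2 - 4λ + 3 = 0.
Eigenvalues λ = 3, 1.
For λ=3: (A-λI) row 1 is [-2, -6], so an eigenvector is (-3, 1).
For λ=1: (A-λI) row 1 is [0, -6], so an eigenvector is (1, 0).
General solution: C_1e^(3t)(-3,1) + C_2e^(t)(1,0).

x(t) = -3C_1e^(3t) + C_2e^(t), z(t) = C_1e^(3t)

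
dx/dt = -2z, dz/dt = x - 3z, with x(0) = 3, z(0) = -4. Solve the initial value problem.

Coefficient matrix A = [[0, -2], [1, -3]].
Characteristic polynomial det(A - λI) = λ^2 + 3λ + 2 = 0.
Eigenvalues λ = -2, -1.
For λ=-2: (A-λI) row 1 is [2, -2], so an eigenvector is (-1, -1).
For λ=-1: (A-λI) row 1 is [1, -2], so an eigenvector is (-2, -1).
General solution: C_1e^(-2t)(-1,-1) + C_2e^(-t)(-2,-1).
Applying x(0)=3, z(0)=-4 gives C_1=11, C_2=-7.

x(t) = 14e^(-t) - 11e^(-2t), z(t) = 7e^(-t) - 11e^(-2t)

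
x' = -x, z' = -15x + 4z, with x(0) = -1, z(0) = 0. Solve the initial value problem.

x(t) = -e^(-t), z(t) = 3e^(4t) - 3e^(-t)

Coefficient matrix A = [[-1, 0], [-15, 4]].
Characteristic polynomial det(A - λI) = λ^2 - 3λ - 4 = 0.
Eigenvalues λ = -1, 4.
For λ=-1: (A-λI) row 2 is [-15, 5], so an eigenvector is (-1, -3).
For λ=4: (A-λI) row 1 is [-5, 0], so an eigenvector is (0, 1).
General solution: K_1e^(-t)(-1,-3) + K_2e^(4t)(0,1).
Applying x(0)=-1, z(0)=0 gives K_1=1, K_2=3.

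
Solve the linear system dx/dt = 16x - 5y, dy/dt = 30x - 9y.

Coefficient matrix A = [[16, -5], [30, -9]].
Characteristic polynomial det(A - λI) = λ^2 - 7λ + 6 = 0.
Eigenvalues λ = 6, 1.
For λ=6: (A-λI) row 1 is [10, -5], so an eigenvector is (1, 2).
For λ=1: (A-λI) row 1 is [15, -5], so an eigenvector is (1, 3).
General solution: C_1e^(6t)(1,2) + C_2e^(t)(1,3).

x(t) = C_1e^(6t) + C_2e^(t), y(t) = 2C_1e^(6t) + 3C_2e^(t)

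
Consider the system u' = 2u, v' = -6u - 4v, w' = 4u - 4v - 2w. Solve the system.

Coefficient matrix A = [[2, 0, 0], [-6, -4, 0], [4, -4, -2]].
det(A - λI) = 0 gives eigenvalues λ = 2, -4, -2.
For λ=2: eigenvector (1,-1,2).
For λ=-4: eigenvector (0,1,2).
For λ=-2: eigenvector (0,0,1).
General solution: C_1e^(2t)(1,-1,2) + C_2e^(-4t)(0,1,2) + C_3e^(-2t)(0,0,1).

u(t) = C_1e^(2t), v(t) = -C_1e^(2t) + C_2e^(-4t), w(t) = 2C_1e^(2t) + 2C_2e^(-4t) + C_3e^(-2t)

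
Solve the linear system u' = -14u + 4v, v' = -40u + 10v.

u(t) = C_1e^(-2t)sin(4t) - C_2e^(-2t)cos(4t), v(t) = 3C_1e^(-2t)sin(4t) + C_1e^(-2t)cos(4t) + C_2e^(-2t)sin(4t) - 3C_2e^(-2t)cos(4t)

Coefficient matrix A = [[-14, 4], [-40, 10]].
Characteristic polynomial det(A - λI) = λ^2 + 4λ + 20 = 0.
Eigenvalues λ = -2 ± 4i (complex conjugate pair).
For λ=-2+4i: an eigenvector is (0,1) - i(1,3) = (0 - i, 1 - 3i).
A real fundamental pair from Re and Im of e^((-2+4i)t)v: X_1 = e^(-2t)(cos(4t)·(0,1) + sin(4t)·(1,3)), X_2 = e^(-2t)(sin(4t)·(0,1) - cos(4t)·(1,3)).
General solution: C_1X_1 + C_2X_2.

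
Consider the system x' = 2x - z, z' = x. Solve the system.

Coefficient matrix A = [[2, -1], [1, 0]].
Characteristic polynomial det(A - λI) = λ^2 - 2λ + 1 = 0.
Single eigenvalue λ = 1 with algebraic multiplicity 2.
Eigenvector v = (1,1); generalized eigenvector w with (A-λI)w=v is (2,1).
General solution: e^(t)[C_1·v + C_2·(t·v + w)].

x(t) = C_1e^(t) + C_2te^(t) + 2C_2e^(t), z(t) = C_1e^(t) + C_2te^(t) + C_2e^(t)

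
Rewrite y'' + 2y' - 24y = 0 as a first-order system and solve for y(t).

y(t) = K_1e^(-6t) + K_2e^(4t)

Let x_1 = y, x_2 = y'. Then x_1' = x_2 and x_2' = 24x_1 - 2x_2.
A = [[0,1],[24,-2]]; det(A-λI) = λ^2 + 2λ - 24.
Eigenvalues λ = -6, 4 with eigenvectors (1,-6), (1,4).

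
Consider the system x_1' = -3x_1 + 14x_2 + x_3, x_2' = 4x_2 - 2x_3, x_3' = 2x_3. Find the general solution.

Coefficient matrix A = [[-3, 14, 1], [0, 4, -2], [0, 0, 2]].
det(A - λI) = 0 gives eigenvalues λ = -3, 2, 4.
For λ=-3: eigenvector (1,0,0).
For λ=2: eigenvector (3,1,1).
For λ=4: eigenvector (2,1,0).
General solution: c_1e^(-3t)(1,0,0) + c_2e^(2t)(3,1,1) + c_3e^(4t)(2,1,0).

x_1(t) = c_1e^(-3t) + 3c_2e^(2t) + 2c_3e^(4t), x_2(t) = c_2e^(2t) + c_3e^(4t), x_3(t) = c_2e^(2t)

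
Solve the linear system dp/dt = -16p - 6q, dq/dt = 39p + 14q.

p(t) = c_1e^(-t)sin(3t) + c_1e^(-t)cos(3t) + c_2e^(-t)sin(3t) - c_2e^(-t)cos(3t), q(t) = -2c_1e^(-t)sin(3t) - 3c_1e^(-t)cos(3t) - 3c_2e^(-t)sin(3t) + 2c_2e^(-t)cos(3t)

Coefficient matrix A = [[-16, -6], [39, 14]].
Characteristic polynomial det(A - λI) = λ^2 + 2λ + 10 = 0.
Eigenvalues λ = -1 ± 3i (complex conjugate pair).
For λ=-1+3i: an eigenvector is (1,-3) - i(1,-2) = (1 - i, -3 + 2i).
A real fundamental pair from Re and Im of e^((-1+3i)t)v: X_1 = e^(-t)(cos(3t)·(1,-3) + sin(3t)·(1,-2)), X_2 = e^(-t)(sin(3t)·(1,-3) - cos(3t)·(1,-2)).
General solution: c_1X_1 + c_2X_2.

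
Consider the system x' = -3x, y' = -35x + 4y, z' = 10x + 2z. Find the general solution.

x(t) = C_1e^(-3t), y(t) = 5C_1e^(-3t) + C_2e^(4t), z(t) = -2C_1e^(-3t) + C_3e^(2t)

Coefficient matrix A = [[-3, 0, 0], [-35, 4, 0], [10, 0, 2]].
det(A - λI) = 0 gives eigenvalues λ = -3, 4, 2.
For λ=-3: eigenvector (1,5,-2).
For λ=4: eigenvector (0,1,0).
For λ=2: eigenvector (0,0,1).
General solution: C_1e^(-3t)(1,5,-2) + C_2e^(4t)(0,1,0) + C_3e^(2t)(0,0,1).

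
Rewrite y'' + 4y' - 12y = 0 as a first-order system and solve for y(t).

y(t) = K_1e^(2t) + K_2e^(-6t)

Let x_1 = y, x_2 = y'. Then x_1' = x_2 and x_2' = 12x_1 - 4x_2.
A = [[0,1],[12,-4]]; det(A-λI) = λ^2 + 4λ - 12.
Eigenvalues λ = 2, -6 with eigenvectors (1,2), (1,-6).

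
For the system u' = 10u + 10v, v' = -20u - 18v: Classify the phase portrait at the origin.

A = [[10,10],[-20,-18]]; det(A-λI) = λ^2 + 8λ + 20.
λ = -4 ± 2i: negative real part.

stable spiral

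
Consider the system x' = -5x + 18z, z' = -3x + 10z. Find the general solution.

x(t) = 2C_1e^(4t) + 3C_2e^(t), z(t) = C_1e^(4t) + C_2e^(t)

Coefficient matrix A = [[-5, 18], [-3, 10]].
Characteristic polynomial det(A - λI) = λ^2 - 5λ + 4 = 0.
Eigenvalues λ = 4, 1.
For λ=4: (A-λI) row 1 is [-9, 18], so an eigenvector is (2, 1).
For λ=1: (A-λI) row 1 is [-6, 18], so an eigenvector is (3, 1).
General solution: C_1e^(4t)(2,1) + C_2e^(t)(3,1).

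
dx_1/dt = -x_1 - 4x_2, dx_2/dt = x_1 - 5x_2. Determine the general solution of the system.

Coefficient matrix A = [[-1, -4], [1, -5]].
Characteristic polynomial det(A - λI) = λ^2 + 6λ + 9 = 0.
Single eigenvalue λ = -3 with algebraic multiplicity 2.
Eigenvector v = (2,1); generalized eigenvector w with (A-λI)w=v is (-3,-2).
General solution: e^(-3t)[K_1·v + K_2·(t·v + w)].

x_1(t) = 2K_1e^(-3t) + 2K_2te^(-3t) - 3K_2e^(-3t), x_2(t) = K_1e^(-3t) + K_2te^(-3t) - 2K_2e^(-3t)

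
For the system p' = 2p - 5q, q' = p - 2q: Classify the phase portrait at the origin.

A = [[2,-5],[1,-2]]; det(A-λI) = λ^2 + 1.
λ = 0 ± i: zero real part.

center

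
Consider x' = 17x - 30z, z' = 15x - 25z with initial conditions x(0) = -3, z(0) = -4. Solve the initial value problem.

x(t) = 19e^(-4t)sin(3t) - 3e^(-4t)cos(3t), z(t) = 13e^(-4t)sin(3t) - 4e^(-4t)cos(3t)

Coefficient matrix A = [[17, -30], [15, -25]].
Characteristic polynomial det(A - λI) = λ^2 + 8λ + 25 = 0.
Eigenvalues λ = -4 ± 3i (complex conjugate pair).
For λ=-4+3i: an eigenvector is (3,2) - i(1,1) = (3 - i, 2 - i).
A real fundamental pair from Re and Im of e^((-4+3i)t)v: X_1 = e^(-4t)(cos(3t)·(3,2) + sin(3t)·(1,1)), X_2 = e^(-4t)(sin(3t)·(3,2) - cos(3t)·(1,1)).
General solution: C_1X_1 + C_2X_2.
Applying x(0)=-3, z(0)=-4 gives C_1=1, C_2=6.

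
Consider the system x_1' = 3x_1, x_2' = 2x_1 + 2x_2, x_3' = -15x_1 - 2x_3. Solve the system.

x_1(t) = c_1e^(3t), x_2(t) = 2c_1e^(3t) + c_2e^(2t), x_3(t) = -3c_1e^(3t) + c_3e^(-2t)

Coefficient matrix A = [[3, 0, 0], [2, 2, 0], [-15, 0, -2]].
det(A - λI) = 0 gives eigenvalues λ = 3, 2, -2.
For λ=3: eigenvector (1,2,-3).
For λ=2: eigenvector (0,1,0).
For λ=-2: eigenvector (0,0,1).
General solution: c_1e^(3t)(1,2,-3) + c_2e^(2t)(0,1,0) + c_3e^(-2t)(0,0,1).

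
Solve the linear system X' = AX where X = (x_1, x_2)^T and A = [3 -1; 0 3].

Coefficient matrix A = [[3, -1], [0, 3]].
Characteristic polynomial det(A - λI) = λ^2 - 6λ + 9 = 0.
Single eigenvalue λ = 3 with algebraic multiplicity 2.
Eigenvector v = (1,0); generalized eigenvector w with (A-λI)w=v is (-2,-1).
General solution: e^(3t)[K_1·v + K_2·(t·v + w)].

x_1(t) = K_1e^(3t) + K_2te^(3t) - 2K_2e^(3t), x_2(t) = -K_2e^(3t)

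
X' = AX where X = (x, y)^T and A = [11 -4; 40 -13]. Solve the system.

Coefficient matrix A = [[11, -4], [40, -13]].
Characteristic polynomial det(A - λI) = λ^2 + 2λ + 17 = 0.
Eigenvalues λ = -1 ± 4i (complex conjugate pair).
For λ=-1+4i: an eigenvector is (0,1) - i(-1,-3) = (0 + i, 1 + 3i).
A real fundamental pair from Re and Im of e^((-1+4i)t)v: X_1 = e^(-t)(cos(4t)·(0,1) + sin(4t)·(-1,-3)), X_2 = e^(-t)(sin(4t)·(0,1) - cos(4t)·(-1,-3)).
General solution: c_1X_1 + c_2X_2.

x(t) = -c_1e^(-t)sin(4t) + c_2e^(-t)cos(4t), y(t) = -3c_1e^(-t)sin(4t) + c_1e^(-t)cos(4t) + c_2e^(-t)sin(4t) + 3c_2e^(-t)cos(4t)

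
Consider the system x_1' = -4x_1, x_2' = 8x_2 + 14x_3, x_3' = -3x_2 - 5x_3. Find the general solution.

x_1(t) = c_2e^(-4t), x_2(t) = 7c_1e^(2t) - 2c_3e^(t), x_3(t) = -3c_1e^(2t) + c_3e^(t)

Coefficient matrix A = [[-4, 0, 0], [0, 8, 14], [0, -3, -5]].
det(A - λI) = 0 gives eigenvalues λ = 2, -4, 1.
For λ=2: eigenvector (0,7,-3).
For λ=-4: eigenvector (1,0,0).
For λ=1: eigenvector (0,-2,1).
General solution: c_1e^(2t)(0,7,-3) + c_2e^(-4t)(1,0,0) + c_3e^(t)(0,-2,1).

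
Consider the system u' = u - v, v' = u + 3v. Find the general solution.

u(t) = -C_1e^(2t) - C_2te^(2t) + 2C_2e^(2t), v(t) = C_1e^(2t) + C_2te^(2t) - C_2e^(2t)

Coefficient matrix A = [[1, -1], [1, 3]].
Characteristic polynomial det(A - λI) = λ^2 - 4λ + 4 = 0.
Single eigenvalue λ = 2 with algebraic multiplicity 2.
Eigenvector v = (-1,1); generalized eigenvector w with (A-λI)w=v is (2,-1).
General solution: e^(2t)[C_1·v + C_2·(t·v + w)].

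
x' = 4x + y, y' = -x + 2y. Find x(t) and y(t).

x(t) = c_1e^(3t) + c_2te^(3t) + c_2e^(3t), y(t) = -c_1e^(3t) - c_2te^(3t)

Coefficient matrix A = [[4, 1], [-1, 2]].
Characteristic polynomial det(A - λI) = λ^2 - 6λ + 9 = 0.
Single eigenvalue λ = 3 with algebraic multiplicity 2.
Eigenvector v = (1,-1); generalized eigenvector w with (A-λI)w=v is (1,0).
General solution: e^(3t)[c_1·v + c_2·(t·v + w)].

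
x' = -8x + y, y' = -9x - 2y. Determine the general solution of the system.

x(t) = -C_1e^(-5t) - C_2te^(-5t) + C_2e^(-5t), y(t) = -3C_1e^(-5t) - 3C_2te^(-5t) + 2C_2e^(-5t)

Coefficient matrix A = [[-8, 1], [-9, -2]].
Characteristic polynomial det(A - λI) = λ^2 + 10λ + 25 = 0.
Single eigenvalue λ = -5 with algebraic multiplicity 2.
Eigenvector v = (-1,-3); generalized eigenvector w with (A-λI)w=v is (1,2).
General solution: e^(-5t)[C_1·v + C_2·(t·v + w)].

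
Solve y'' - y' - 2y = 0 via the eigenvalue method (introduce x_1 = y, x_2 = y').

y(t) = C_1e^(2t) + C_2e^(-t)

Let x_1 = y, x_2 = y'. Then x_1' = x_2 and x_2' = 2x_1 + x_2.
A = [[0,1],[2,1]]; det(A-λI) = λ^2 - λ - 2.
Eigenvalues λ = 2, -1 with eigenvectors (1,2), (1,-1).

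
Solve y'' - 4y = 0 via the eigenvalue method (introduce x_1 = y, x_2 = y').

Let x_1 = y, x_2 = y'. Then x_1' = x_2 and x_2' = 4x_1.
A = [[0,1],[4,0]]; det(A-λI) = λ^2 - 4.
Eigenvalues λ = -2, 2 with eigenvectors (1,-2), (1,2).

y(t) = c_1e^(-2t) + c_2e^(2t)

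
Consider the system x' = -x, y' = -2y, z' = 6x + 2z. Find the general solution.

x(t) = -c_3e^(-t), y(t) = c_2e^(-2t), z(t) = c_1e^(2t) + 2c_3e^(-t)

Coefficient matrix A = [[-1, 0, 0], [0, -2, 0], [6, 0, 2]].
det(A - λI) = 0 gives eigenvalues λ = 2, -2, -1.
For λ=2: eigenvector (0,0,1).
For λ=-2: eigenvector (0,1,0).
For λ=-1: eigenvector (-1,0,2).
General solution: c_1e^(2t)(0,0,1) + c_2e^(-2t)(0,1,0) + c_3e^(-t)(-1,0,2).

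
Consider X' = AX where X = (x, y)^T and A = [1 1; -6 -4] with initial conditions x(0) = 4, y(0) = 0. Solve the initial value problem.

Coefficient matrix A = [[1, 1], [-6, -4]].
Characteristic polynomial det(A - λI) = λ^2 + 3λ + 2 = 0.
Eigenvalues λ = -1, -2.
For λ=-1: (A-λI) row 1 is [2, 1], so an eigenvector is (-1, 2).
For λ=-2: (A-λI) row 1 is [3, 1], so an eigenvector is (-1, 3).
General solution: C_1e^(-t)(-1,2) + C_2e^(-2t)(-1,3).
Applying x(0)=4, y(0)=0 gives C_1=-12, C_2=8.

x(t) = 12e^(-t) - 8e^(-2t), y(t) = -24e^(-t) + 24e^(-2t)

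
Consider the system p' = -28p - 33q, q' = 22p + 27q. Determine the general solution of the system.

Coefficient matrix A = [[-28, -33], [22, 27]].
Characteristic polynomial det(A - λI) = λ^2 + λ - 30 = 0.
Eigenvalues λ = 5, -6.
For λ=5: (A-λI) row 1 is [-33, -33], so an eigenvector is (-1, 1).
For λ=-6: (A-λI) row 1 is [-22, -33], so an eigenvector is (3, -2).
General solution: c_1e^(5t)(-1,1) + c_2e^(-6t)(3,-2).

p(t) = -c_1e^(5t) + 3c_2e^(-6t), q(t) = c_1e^(5t) - 2c_2e^(-6t)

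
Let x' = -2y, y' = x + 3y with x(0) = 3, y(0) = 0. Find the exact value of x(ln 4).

-24

A = [[0,-2],[1,3]]; eigenvalues λ = 1, 2.
Eigenvectors: (2,-1) for λ=1, (-1,1) for λ=2.
From the initial condition, c_1 = 3, c_2 = 3.
x(ln 4) = (3)(4^1)(2) + (3)(4^2)(-1) = -24.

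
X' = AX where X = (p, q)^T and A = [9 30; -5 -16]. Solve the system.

p(t) = -3C_1e^(-t) + 2C_2e^(-6t), q(t) = C_1e^(-t) - C_2e^(-6t)

Coefficient matrix A = [[9, 30], [-5, -16]].
Characteristic polynomial det(A - λI) = λ^2 + 7λ + 6 = 0.
Eigenvalues λ = -1, -6.
For λ=-1: (A-λI) row 1 is [10, 30], so an eigenvector is (-3, 1).
For λ=-6: (A-λI) row 1 is [15, 30], so an eigenvector is (2, -1).
General solution: C_1e^(-t)(-3,1) + C_2e^(-6t)(2,-1).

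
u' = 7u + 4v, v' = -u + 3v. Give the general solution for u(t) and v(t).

Coefficient matrix A = [[7, 4], [-1, 3]].
Characteristic polynomial det(A - λI) = λ^2 - 10λ + 25 = 0.
Single eigenvalue λ = 5 with algebraic multiplicity 2.
Eigenvector v = (-2,1); generalized eigenvector w with (A-λI)w=v is (1,-1).
General solution: e^(5t)[C_1·v + C_2·(t·v + w)].

u(t) = -2C_1e^(5t) - 2C_2te^(5t) + C_2e^(5t), v(t) = C_1e^(5t) + C_2te^(5t) - C_2e^(5t)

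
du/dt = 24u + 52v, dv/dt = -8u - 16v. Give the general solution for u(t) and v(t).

u(t) = -3C_1e^(4t)sin(4t) + 2C_1e^(4t)cos(4t) + 2C_2e^(4t)sin(4t) + 3C_2e^(4t)cos(4t), v(t) = C_1e^(4t)sin(4t) - C_1e^(4t)cos(4t) - C_2e^(4t)sin(4t) - C_2e^(4t)cos(4t)

Coefficient matrix A = [[24, 52], [-8, -16]].
Characteristic polynomial det(A - λI) = λ^2 - 8λ + 32 = 0.
Eigenvalues λ = 4 ± 4i (complex conjugate pair).
For λ=4+4i: an eigenvector is (2,-1) - i(-3,1) = (2 + 3i, -1 - i).
A real fundamental pair from Re and Im of e^((4+4i)t)v: X_1 = e^(4t)(cos(4t)·(2,-1) + sin(4t)·(-3,1)), X_2 = e^(4t)(sin(4t)·(2,-1) - cos(4t)·(-3,1)).
General solution: C_1X_1 + C_2X_2.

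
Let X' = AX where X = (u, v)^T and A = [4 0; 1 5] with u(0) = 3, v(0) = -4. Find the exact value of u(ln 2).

48

A = [[4,0],[1,5]]; eigenvalues λ = 5, 4.
Eigenvectors: (0,1) for λ=5, (1,-1) for λ=4.
From the initial condition, c_1 = -1, c_2 = 3.
u(ln 2) = (-1)(2^5)(0) + (3)(2^4)(1) = 48.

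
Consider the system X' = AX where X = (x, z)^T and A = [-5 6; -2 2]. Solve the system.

Coefficient matrix A = [[-5, 6], [-2, 2]].
Characteristic polynomial det(A - λI) = λ^2 + 3λ + 2 = 0.
Eigenvalues λ = -2, -1.
For λ=-2: (A-λI) row 1 is [-3, 6], so an eigenvector is (2, 1).
For λ=-1: (A-λI) row 1 is [-4, 6], so an eigenvector is (3, 2).
General solution: c_1e^(-2t)(2,1) + c_2e^(-t)(3,2).

x(t) = 2c_1e^(-2t) + 3c_2e^(-t), z(t) = c_1e^(-2t) + 2c_2e^(-t)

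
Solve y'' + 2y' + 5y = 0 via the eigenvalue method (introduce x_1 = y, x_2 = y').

y(t) = c_1e^(-t)cos(2t) + c_2e^(-t)sin(2t)

Let x_1 = y, x_2 = y'. Then x_1' = x_2 and x_2' = -5x_1 - 2x_2.
A = [[0,1],[-5,-2]]; det(A-λI) = λ^2 + 2λ + 5.
Eigenvalues λ = -1 ± 2i.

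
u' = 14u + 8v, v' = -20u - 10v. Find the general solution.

Coefficient matrix A = [[14, 8], [-20, -10]].
Characteristic polynomial det(A - λI) = λ^2 - 4λ + 20 = 0.
Eigenvalues λ = 2 ± 4i (complex conjugate pair).
For λ=2+4i: an eigenvector is (1,-2) - i(-1,1) = (1 + i, -2 - i).
A real fundamental pair from Re and Im of e^((2+4i)t)v: X_1 = e^(2t)(cos(4t)·(1,-2) + sin(4t)·(-1,1)), X_2 = e^(2t)(sin(4t)·(1,-2) - cos(4t)·(-1,1)).
General solution: K_1X_1 + K_2X_2.

u(t) = -K_1e^(2t)sin(4t) + K_1e^(2t)cos(4t) + K_2e^(2t)sin(4t) + K_2e^(2t)cos(4t), v(t) = K_1e^(2t)sin(4t) - 2K_1e^(2t)cos(4t) - 2K_2e^(2t)sin(4t) - K_2e^(2t)cos(4t)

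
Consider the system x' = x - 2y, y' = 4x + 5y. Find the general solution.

Coefficient matrix A = [[1, -2], [4, 5]].
Characteristic polynomial det(A - λI) = λ^2 - 6λ + 13 = 0.
Eigenvalues λ = 3 ± 2i (complex conjugate pair).
For λ=3+2i: an eigenvector is (-1,1) - i(0,-1) = (-1, 1 + i).
A real fundamental pair from Re and Im of e^((3+2i)t)v: X_1 = e^(3t)(cos(2t)·(-1,1) + sin(2t)·(0,-1)), X_2 = e^(3t)(sin(2t)·(-1,1) - cos(2t)·(0,-1)).
General solution: K_1X_1 + K_2X_2.

x(t) = -K_1e^(3t)cos(2t) - K_2e^(3t)sin(2t), y(t) = -K_1e^(3t)sin(2t) + K_1e^(3t)cos(2t) + K_2e^(3t)sin(2t) + K_2e^(3t)cos(2t)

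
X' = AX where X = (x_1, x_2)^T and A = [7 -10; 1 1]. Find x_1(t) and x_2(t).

x_1(t) = -3c_1e^(4t)sin(t) - c_1e^(4t)cos(t) - c_2e^(4t)sin(t) + 3c_2e^(4t)cos(t), x_2(t) = -c_1e^(4t)sin(t) + c_2e^(4t)cos(t)

Coefficient matrix A = [[7, -10], [1, 1]].
Characteristic polynomial det(A - λI) = λ^2 - 8λ + 17 = 0.
Eigenvalues λ = 4 ± i (complex conjugate pair).
For λ=4+i: an eigenvector is (-1,0) - i(-3,-1) = (-1 + 3i, 0 + i).
A real fundamental pair from Re and Im of e^((4+i)t)v: X_1 = e^(4t)(cos(t)·(-1,0) + sin(t)·(-3,-1)), X_2 = e^(4t)(sin(t)·(-1,0) - cos(t)·(-3,-1)).
General solution: c_1X_1 + c_2X_2.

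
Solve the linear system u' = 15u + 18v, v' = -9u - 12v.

u(t) = -2c_1e^(6t) - c_2e^(-3t), v(t) = c_1e^(6t) + c_2e^(-3t)

Coefficient matrix A = [[15, 18], [-9, -12]].
Characteristic polynomial det(A - λI) = λ^2 - 3λ - 18 = 0.
Eigenvalues λ = 6, -3.
For λ=6: (A-λI) row 1 is [9, 18], so an eigenvector is (-2, 1).
For λ=-3: (A-λI) row 1 is [18, 18], so an eigenvector is (-1, 1).
General solution: c_1e^(6t)(-2,1) + c_2e^(-3t)(-1,1).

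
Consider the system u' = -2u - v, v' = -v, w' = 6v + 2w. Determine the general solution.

Coefficient matrix A = [[-2, -1, 0], [0, -1, 0], [0, 6, 2]].
det(A - λI) = 0 gives eigenvalues λ = 2, -1, -2.
For λ=2: eigenvector (0,0,1).
For λ=-1: eigenvector (-1,1,-2).
For λ=-2: eigenvector (1,0,0).
General solution: c_1e^(2t)(0,0,1) + c_2e^(-t)(-1,1,-2) + c_3e^(-2t)(1,0,0).

u(t) = -c_2e^(-t) + c_3e^(-2t), v(t) = c_2e^(-t), w(t) = c_1e^(2t) - 2c_2e^(-t)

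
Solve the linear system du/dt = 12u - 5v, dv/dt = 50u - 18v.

Coefficient matrix A = [[12, -5], [50, -18]].
Characteristic polynomial det(A - λI) = λ^2 + 6λ + 34 = 0.
Eigenvalues λ = -3 ± 5i (complex conjugate pair).
For λ=-3+5i: an eigenvector is (0,-1) - i(1,3) = (0 - i, -1 - 3i).
A real fundamental pair from Re and Im of e^((-3+5i)t)v: X_1 = e^(-3t)(cos(5t)·(0,-1) + sin(5t)·(1,3)), X_2 = e^(-3t)(sin(5t)·(0,-1) - cos(5t)·(1,3)).
General solution: c_1X_1 + c_2X_2.

u(t) = c_1e^(-3t)sin(5t) - c_2e^(-3t)cos(5t), v(t) = 3c_1e^(-3t)sin(5t) - c_1e^(-3t)cos(5t) - c_2e^(-3t)sin(5t) - 3c_2e^(-3t)cos(5t)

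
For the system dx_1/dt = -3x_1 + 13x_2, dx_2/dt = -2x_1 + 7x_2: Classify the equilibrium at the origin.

A = [[-3,13],[-2,7]]; det(A-λI) = λ^2 - 4λ + 5.
λ = 2 ± i: positive real part.

unstable spiral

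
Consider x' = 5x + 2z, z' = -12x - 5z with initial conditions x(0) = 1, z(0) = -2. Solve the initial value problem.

Coefficient matrix A = [[5, 2], [-12, -5]].
Characteristic polynomial det(A - λI) = λ^2 - 1 = 0.
Eigenvalues λ = -1, 1.
For λ=-1: (A-λI) row 1 is [6, 2], so an eigenvector is (-1, 3).
For λ=1: (A-λI) row 1 is [4, 2], so an eigenvector is (1, -2).
General solution: c_1e^(-t)(-1,3) + c_2e^(t)(1,-2).
Applying x(0)=1, z(0)=-2 gives c_1=0, c_2=1.

x(t) = e^(t), z(t) = -2e^(t)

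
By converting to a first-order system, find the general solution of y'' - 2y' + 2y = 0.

Let x_1 = y, x_2 = y'. Then x_1' = x_2 and x_2' = -2x_1 + 2x_2.
A = [[0,1],[-2,2]]; det(A-λI) = λ^2 - 2λ + 2.
Eigenvalues λ = 1 ± i.

y(t) = c_1e^(t)cos(t) + c_2e^(t)sin(t)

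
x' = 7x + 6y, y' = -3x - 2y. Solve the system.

Coefficient matrix A = [[7, 6], [-3, -2]].
Characteristic polynomial det(A - λI) = λ^2 - 5λ + 4 = 0.
Eigenvalues λ = 1, 4.
For λ=1: (A-λI) row 1 is [6, 6], so an eigenvector is (-1, 1).
For λ=4: (A-λI) row 1 is [3, 6], so an eigenvector is (2, -1).
General solution: c_1e^(t)(-1,1) + c_2e^(4t)(2,-1).

x(t) = -c_1e^(t) + 2c_2e^(4t), y(t) = c_1e^(t) - c_2e^(4t)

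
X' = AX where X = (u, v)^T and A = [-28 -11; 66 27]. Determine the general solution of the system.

u(t) = -c_1e^(5t) + c_2e^(-6t), v(t) = 3c_1e^(5t) - 2c_2e^(-6t)

Coefficient matrix A = [[-28, -11], [66, 27]].
Characteristic polynomial det(A - λI) = λ^2 + λ - 30 = 0.
Eigenvalues λ = 5, -6.
For λ=5: (A-λI) row 1 is [-33, -11], so an eigenvector is (-1, 3).
For λ=-6: (A-λI) row 1 is [-22, -11], so an eigenvector is (1, -2).
General solution: c_1e^(5t)(-1,3) + c_2e^(-6t)(1,-2).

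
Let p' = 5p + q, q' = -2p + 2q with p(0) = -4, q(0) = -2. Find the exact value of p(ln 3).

-648

A = [[5,1],[-2,2]]; eigenvalues λ = 4, 3.
Eigenvectors: (-1,1) for λ=4, (-1,2) for λ=3.
From the initial condition, c_1 = 10, c_2 = -6.
p(ln 3) = (10)(3^4)(-1) + (-6)(3^3)(-1) = -648.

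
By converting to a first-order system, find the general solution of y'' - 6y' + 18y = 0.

y(t) = K_1e^(3t)cos(3t) + K_2e^(3t)sin(3t)

Let x_1 = y, x_2 = y'. Then x_1' = x_2 and x_2' = -18x_1 + 6x_2.
A = [[0,1],[-18,6]]; det(A-λI) = λ^2 - 6λ + 18.
Eigenvalues λ = 3 ± 3i.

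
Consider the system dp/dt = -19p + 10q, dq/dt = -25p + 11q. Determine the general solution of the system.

p(t) = c_1e^(-4t)sin(5t) - c_1e^(-4t)cos(5t) - c_2e^(-4t)sin(5t) - c_2e^(-4t)cos(5t), q(t) = 2c_1e^(-4t)sin(5t) - c_1e^(-4t)cos(5t) - c_2e^(-4t)sin(5t) - 2c_2e^(-4t)cos(5t)

Coefficient matrix A = [[-19, 10], [-25, 11]].
Characteristic polynomial det(A - λI) = λ^2 + 8λ + 41 = 0.
Eigenvalues λ = -4 ± 5i (complex conjugate pair).
For λ=-4+5i: an eigenvector is (-1,-1) - i(1,2) = (-1 - i, -1 - 2i).
A real fundamental pair from Re and Im of e^((-4+5i)t)v: X_1 = e^(-4t)(cos(5t)·(-1,-1) + sin(5t)·(1,2)), X_2 = e^(-4t)(sin(5t)·(-1,-1) - cos(5t)·(1,2)).
General solution: c_1X_1 + c_2X_2.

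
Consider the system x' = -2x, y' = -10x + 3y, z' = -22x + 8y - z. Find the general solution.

x(t) = c_2e^(-2t), y(t) = c_1e^(3t) + 2c_2e^(-2t), z(t) = 2c_1e^(3t) + 6c_2e^(-2t) + c_3e^(-t)

Coefficient matrix A = [[-2, 0, 0], [-10, 3, 0], [-22, 8, -1]].
det(A - λI) = 0 gives eigenvalues λ = 3, -2, -1.
For λ=3: eigenvector (0,1,2).
For λ=-2: eigenvector (1,2,6).
For λ=-1: eigenvector (0,0,1).
General solution: c_1e^(3t)(0,1,2) + c_2e^(-2t)(1,2,6) + c_3e^(-t)(0,0,1).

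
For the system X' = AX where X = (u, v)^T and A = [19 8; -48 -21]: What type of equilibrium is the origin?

A = [[19,8],[-48,-21]]; det(A-λI) = λ^2 + 2λ - 15.
λ = -5, 3: opposite signs.

saddle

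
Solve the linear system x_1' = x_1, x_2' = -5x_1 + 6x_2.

x_1(t) = C_1e^(t), x_2(t) = C_1e^(t) - C_2e^(6t)

Coefficient matrix A = [[1, 0], [-5, 6]].
Characteristic polynomial det(A - λI) = λ^2 - 7λ + 6 = 0.
Eigenvalues λ = 1, 6.
For λ=1: (A-λI) row 2 is [-5, 5], so an eigenvector is (1, 1).
For λ=6: (A-λI) row 1 is [-5, 0], so an eigenvector is (0, -1).
General solution: C_1e^(t)(1,1) + C_2e^(6t)(0,-1).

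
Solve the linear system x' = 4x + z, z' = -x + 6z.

x(t) = K_1e^(5t) + K_2te^(5t) - 2K_2e^(5t), z(t) = K_1e^(5t) + K_2te^(5t) - K_2e^(5t)

Coefficient matrix A = [[4, 1], [-1, 6]].
Characteristic polynomial det(A - λI) = λ^2 - 10λ + 25 = 0.
Single eigenvalue λ = 5 with algebraic multiplicity 2.
Eigenvector v = (1,1); generalized eigenvector w with (A-λI)w=v is (-2,-1).
General solution: e^(5t)[K_1·v + K_2·(t·v + w)].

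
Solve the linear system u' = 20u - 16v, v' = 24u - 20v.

u(t) = -c_1e^(4t) - 2c_2e^(-4t), v(t) = -c_1e^(4t) - 3c_2e^(-4t)

Coefficient matrix A = [[20, -16], [24, -20]].
Characteristic polynomial det(A - λI) = λ^2 - 16 = 0.
Eigenvalues λ = 4, -4.
For λ=4: (A-λI) row 1 is [16, -16], so an eigenvector is (-1, -1).
For λ=-4: (A-λI) row 1 is [24, -16], so an eigenvector is (-2, -3).
General solution: c_1e^(4t)(-1,-1) + c_2e^(-4t)(-2,-3).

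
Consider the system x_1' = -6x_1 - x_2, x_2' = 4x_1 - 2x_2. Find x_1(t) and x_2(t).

x_1(t) = -K_1e^(-4t) - K_2te^(-4t) - K_2e^(-4t), x_2(t) = 2K_1e^(-4t) + 2K_2te^(-4t) + 3K_2e^(-4t)

Coefficient matrix A = [[-6, -1], [4, -2]].
Characteristic polynomial det(A - λI) = λ^2 + 8λ + 16 = 0.
Single eigenvalue λ = -4 with algebraic multiplicity 2.
Eigenvector v = (-1,2); generalized eigenvector w with (A-λI)w=v is (-1,3).
General solution: e^(-4t)[K_1·v + K_2·(t·v + w)].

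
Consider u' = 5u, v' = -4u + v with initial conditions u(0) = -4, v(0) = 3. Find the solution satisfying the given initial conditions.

u(t) = -4e^(5t), v(t) = 4e^(5t) - e^(t)

Coefficient matrix A = [[5, 0], [-4, 1]].
Characteristic polynomial det(A - λI) = λ^2 - 6λ + 5 = 0.
Eigenvalues λ = 1, 5.
For λ=1: (A-λI) row 1 is [4, 0], so an eigenvector is (0, -1).
For λ=5: (A-λI) row 2 is [-4, -4], so an eigenvector is (1, -1).
General solution: K_1e^(t)(0,-1) + K_2e^(5t)(1,-1).
Applying u(0)=-4, v(0)=3 gives K_1=1, K_2=-4.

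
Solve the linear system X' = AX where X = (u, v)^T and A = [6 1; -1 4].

u(t) = K_1e^(5t) + K_2te^(5t) - K_2e^(5t), v(t) = -K_1e^(5t) - K_2te^(5t) + 2K_2e^(5t)

Coefficient matrix A = [[6, 1], [-1, 4]].
Characteristic polynomial det(A - λI) = λ^2 - 10λ + 25 = 0.
Single eigenvalue λ = 5 with algebraic multiplicity 2.
Eigenvector v = (1,-1); generalized eigenvector w with (A-λI)w=v is (-1,2).
General solution: e^(5t)[K_1·v + K_2·(t·v + w)].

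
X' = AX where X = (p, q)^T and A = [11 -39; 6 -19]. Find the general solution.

p(t) = 3C_1e^(-4t)sin(3t) - 2C_1e^(-4t)cos(3t) - 2C_2e^(-4t)sin(3t) - 3C_2e^(-4t)cos(3t), q(t) = C_1e^(-4t)sin(3t) - C_1e^(-4t)cos(3t) - C_2e^(-4t)sin(3t) - C_2e^(-4t)cos(3t)

Coefficient matrix A = [[11, -39], [6, -19]].
Characteristic polynomial det(A - λI) = λ^2 + 8λ + 25 = 0.
Eigenvalues λ = -4 ± 3i (complex conjugate pair).
For λ=-4+3i: an eigenvector is (-2,-1) - i(3,1) = (-2 - 3i, -1 - i).
A real fundamental pair from Re and Im of e^((-4+3i)t)v: X_1 = e^(-4t)(cos(3t)·(-2,-1) + sin(3t)·(3,1)), X_2 = e^(-4t)(sin(3t)·(-2,-1) - cos(3t)·(3,1)).
General solution: C_1X_1 + C_2X_2.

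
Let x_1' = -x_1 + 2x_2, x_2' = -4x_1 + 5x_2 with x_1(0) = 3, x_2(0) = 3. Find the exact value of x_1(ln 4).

A = [[-1,2],[-4,5]]; eigenvalues λ = 3, 1.
Eigenvectors: (1,2) for λ=3, (-1,-1) for λ=1.
From the initial condition, c_1 = 0, c_2 = -3.
x_1(ln 4) = (0)(4^3)(1) + (-3)(4^1)(-1) = 12.

12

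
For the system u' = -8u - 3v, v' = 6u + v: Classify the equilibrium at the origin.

A = [[-8,-3],[6,1]]; det(A-λI) = λ^2 + 7λ + 10.
λ = -5, -2: both negative.

stable node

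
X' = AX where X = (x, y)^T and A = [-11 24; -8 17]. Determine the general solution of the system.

x(t) = -3c_1e^(5t) + 2c_2e^(t), y(t) = -2c_1e^(5t) + c_2e^(t)

Coefficient matrix A = [[-11, 24], [-8, 17]].
Characteristic polynomial det(A - λI) = λ^2 - 6λ + 5 = 0.
Eigenvalues λ = 5, 1.
For λ=5: (A-λI) row 1 is [-16, 24], so an eigenvector is (-3, -2).
For λ=1: (A-λI) row 1 is [-12, 24], so an eigenvector is (2, 1).
General solution: c_1e^(5t)(-3,-2) + c_2e^(t)(2,1).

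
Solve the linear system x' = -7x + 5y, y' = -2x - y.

Coefficient matrix A = [[-7, 5], [-2, -1]].
Characteristic polynomial det(A - λI) = λ^2 + 8λ + 17 = 0.
Eigenvalues λ = -4 ± i (complex conjugate pair).
For λ=-4+i: an eigenvector is (2,1) - i(-1,-1) = (2 + i, 1 + i).
A real fundamental pair from Re and Im of e^((-4+i)t)v: X_1 = e^(-4t)(cos(t)·(2,1) + sin(t)·(-1,-1)), X_2 = e^(-4t)(sin(t)·(2,1) - cos(t)·(-1,-1)).
General solution: C_1X_1 + C_2X_2.

x(t) = -C_1e^(-4t)sin(t) + 2C_1e^(-4t)cos(t) + 2C_2e^(-4t)sin(t) + C_2e^(-4t)cos(t), y(t) = -C_1e^(-4t)sin(t) + C_1e^(-4t)cos(t) + C_2e^(-4t)sin(t) + C_2e^(-4t)cos(t)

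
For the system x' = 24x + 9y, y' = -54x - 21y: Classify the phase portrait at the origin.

saddle

A = [[24,9],[-54,-21]]; det(A-λI) = λ^2 - 3λ - 18.
λ = 6, -3: opposite signs.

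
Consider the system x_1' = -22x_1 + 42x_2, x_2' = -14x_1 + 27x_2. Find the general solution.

x_1(t) = 2c_1e^(-t) + 3c_2e^(6t), x_2(t) = c_1e^(-t) + 2c_2e^(6t)

Coefficient matrix A = [[-22, 42], [-14, 27]].
Characteristic polynomial det(A - λI) = λ^2 - 5λ - 6 = 0.
Eigenvalues λ = -1, 6.
For λ=-1: (A-λI) row 1 is [-21, 42], so an eigenvector is (2, 1).
For λ=6: (A-λI) row 1 is [-28, 42], so an eigenvector is (3, 2).
General solution: c_1e^(-t)(2,1) + c_2e^(6t)(3,2).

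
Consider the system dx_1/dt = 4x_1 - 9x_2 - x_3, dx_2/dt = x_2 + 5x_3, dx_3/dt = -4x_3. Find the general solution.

x_1(t) = K_1e^(4t) + 3K_2e^(t) - K_3e^(-4t), x_2(t) = K_2e^(t) - K_3e^(-4t), x_3(t) = K_3e^(-4t)

Coefficient matrix A = [[4, -9, -1], [0, 1, 5], [0, 0, -4]].
det(A - λI) = 0 gives eigenvalues λ = 4, 1, -4.
For λ=4: eigenvector (1,0,0).
For λ=1: eigenvector (3,1,0).
For λ=-4: eigenvector (-1,-1,1).
General solution: K_1e^(4t)(1,0,0) + K_2e^(t)(3,1,0) + K_3e^(-4t)(-1,-1,1).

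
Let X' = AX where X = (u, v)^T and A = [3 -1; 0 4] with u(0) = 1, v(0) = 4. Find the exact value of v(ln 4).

A = [[3,-1],[0,4]]; eigenvalues λ = 4, 3.
Eigenvectors: (-1,1) for λ=4, (1,0) for λ=3.
From the initial condition, c_1 = 4, c_2 = 5.
v(ln 4) = (4)(4^4)(1) + (5)(4^3)(0) = 1024.

1024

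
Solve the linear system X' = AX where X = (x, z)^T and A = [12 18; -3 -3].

x(t) = -3K_1e^(6t) + 2K_2e^(3t), z(t) = K_1e^(6t) - K_2e^(3t)

Coefficient matrix A = [[12, 18], [-3, -3]].
Characteristic polynomial det(A - λI) = λ^2 - 9λ + 18 = 0.
Eigenvalues λ = 6, 3.
For λ=6: (A-λI) row 1 is [6, 18], so an eigenvector is (-3, 1).
For λ=3: (A-λI) row 1 is [9, 18], so an eigenvector is (2, -1).
General solution: K_1e^(6t)(-3,1) + K_2e^(3t)(2,-1).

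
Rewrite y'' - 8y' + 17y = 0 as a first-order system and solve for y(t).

Let x_1 = y, x_2 = y'. Then x_1' = x_2 and x_2' = -17x_1 + 8x_2.
A = [[0,1],[-17,8]]; det(A-λI) = λ^2 - 8λ + 17.
Eigenvalues λ = 4 ± i.

y(t) = K_1e^(4t)cos(t) + K_2e^(4t)sin(t)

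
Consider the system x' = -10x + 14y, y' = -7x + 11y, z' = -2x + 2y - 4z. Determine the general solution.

x(t) = 2c_1e^(-3t) + c_2e^(4t), y(t) = c_1e^(-3t) + c_2e^(4t), z(t) = -2c_1e^(-3t) + c_3e^(-4t)

Coefficient matrix A = [[-10, 14, 0], [-7, 11, 0], [-2, 2, -4]].
det(A - λI) = 0 gives eigenvalues λ = -3, 4, -4.
For λ=-3: eigenvector (2,1,-2).
For λ=4: eigenvector (1,1,0).
For λ=-4: eigenvector (0,0,1).
General solution: c_1e^(-3t)(2,1,-2) + c_2e^(4t)(1,1,0) + c_3e^(-4t)(0,0,1).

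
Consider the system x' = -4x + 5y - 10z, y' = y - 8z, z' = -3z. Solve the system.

Coefficient matrix A = [[-4, 5, -10], [0, 1, -8], [0, 0, -3]].
det(A - λI) = 0 gives eigenvalues λ = 1, -4, -3.
For λ=1: eigenvector (1,1,0).
For λ=-4: eigenvector (-1,0,0).
For λ=-3: eigenvector (0,2,1).
General solution: K_1e^(t)(1,1,0) + K_2e^(-4t)(-1,0,0) + K_3e^(-3t)(0,2,1).

x(t) = K_1e^(t) - K_2e^(-4t), y(t) = K_1e^(t) + 2K_3e^(-3t), z(t) = K_3e^(-3t)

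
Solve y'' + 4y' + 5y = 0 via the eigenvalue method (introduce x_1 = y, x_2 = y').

y(t) = C_1e^(-2t)cos(t) + C_2e^(-2t)sin(t)

Let x_1 = y, x_2 = y'. Then x_1' = x_2 and x_2' = -5x_1 - 4x_2.
A = [[0,1],[-5,-4]]; det(A-λI) = λ^2 + 4λ + 5.
Eigenvalues λ = -2 ± i.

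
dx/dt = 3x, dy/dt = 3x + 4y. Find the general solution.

Coefficient matrix A = [[3, 0], [3, 4]].
Characteristic polynomial det(A - λI) = λ^2 - 7λ + 12 = 0.
Eigenvalues λ = 4, 3.
For λ=4: (A-λI) row 1 is [-1, 0], so an eigenvector is (0, 1).
For λ=3: (A-λI) row 2 is [3, 1], so an eigenvector is (-1, 3).
General solution: K_1e^(4t)(0,1) + K_2e^(3t)(-1,3).

x(t) = -K_2e^(3t), y(t) = K_1e^(4t) + 3K_2e^(3t)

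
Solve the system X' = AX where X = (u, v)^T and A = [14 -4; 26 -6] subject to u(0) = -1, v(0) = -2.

u(t) = -e^(4t)sin(2t) - e^(4t)cos(2t), v(t) = -3e^(4t)sin(2t) - 2e^(4t)cos(2t)

Coefficient matrix A = [[14, -4], [26, -6]].
Characteristic polynomial det(A - λI) = λ^2 - 8λ + 20 = 0.
Eigenvalues λ = 4 ± 2i (complex conjugate pair).
For λ=4+2i: an eigenvector is (-1,-2) - i(-1,-3) = (-1 + i, -2 + 3i).
A real fundamental pair from Re and Im of e^((4+2i)t)v: X_1 = e^(4t)(cos(2t)·(-1,-2) + sin(2t)·(-1,-3)), X_2 = e^(4t)(sin(2t)·(-1,-2) - cos(2t)·(-1,-3)).
General solution: K_1X_1 + K_2X_2.
Applying u(0)=-1, v(0)=-2 gives K_1=1, K_2=0.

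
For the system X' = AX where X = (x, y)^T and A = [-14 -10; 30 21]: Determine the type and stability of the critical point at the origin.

unstable node

A = [[-14,-10],[30,21]]; det(A-λI) = λ^2 - 7λ + 6.
λ = 1, 6: both positive.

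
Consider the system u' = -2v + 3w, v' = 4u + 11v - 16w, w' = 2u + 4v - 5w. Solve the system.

u(t) = C_1e^(2t) - 2C_2e^(3t) + C_3e^(t), v(t) = -4C_1e^(2t) + 9C_2e^(3t) - 2C_3e^(t), w(t) = -2C_1e^(2t) + 4C_2e^(3t) - C_3e^(t)

Coefficient matrix A = [[0, -2, 3], [4, 11, -16], [2, 4, -5]].
det(A - λI) = 0 gives eigenvalues λ = 2, 3, 1.
For λ=2: eigenvector (1,-4,-2).
For λ=3: eigenvector (-2,9,4).
For λ=1: eigenvector (1,-2,-1).
General solution: C_1e^(2t)(1,-4,-2) + C_2e^(3t)(-2,9,4) + C_3e^(t)(1,-2,-1).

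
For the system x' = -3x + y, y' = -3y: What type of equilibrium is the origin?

stable improper node

A = [[-3,1],[0,-3]]; det(A-λI) = λ^2 + 6λ + 9.
repeated λ = -3 with a single eigenvector.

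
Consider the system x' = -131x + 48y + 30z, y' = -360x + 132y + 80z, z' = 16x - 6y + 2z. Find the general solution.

x(t) = -3c_1e^(-3t) + 2c_2e^(4t) + 6c_3e^(2t), y(t) = -8c_1e^(-3t) + 5c_2e^(4t) + 16c_3e^(2t), z(t) = c_2e^(4t) + c_3e^(2t)

Coefficient matrix A = [[-131, 48, 30], [-360, 132, 80], [16, -6, 2]].
det(A - λI) = 0 gives eigenvalues λ = -3, 4, 2.
For λ=-3: eigenvector (-3,-8,0).
For λ=4: eigenvector (2,5,1).
For λ=2: eigenvector (6,16,1).
General solution: c_1e^(-3t)(-3,-8,0) + c_2e^(4t)(2,5,1) + c_3e^(2t)(6,16,1).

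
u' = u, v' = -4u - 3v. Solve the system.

Coefficient matrix A = [[1, 0], [-4, -3]].
Characteristic polynomial det(A - λI) = λ^2 + 2λ - 3 = 0.
Eigenvalues λ = 1, -3.
For λ=1: (A-λI) row 2 is [-4, -4], so an eigenvector is (-1, 1).
For λ=-3: (A-λI) row 1 is [4, 0], so an eigenvector is (0, -1).
General solution: c_1e^(t)(-1,1) + c_2e^(-3t)(0,-1).

u(t) = -c_1e^(t), v(t) = c_1e^(t) - c_2e^(-3t)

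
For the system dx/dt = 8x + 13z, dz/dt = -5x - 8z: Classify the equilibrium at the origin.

A = [[8,13],[-5,-8]]; det(A-λI) = λ^2 + 1.
λ = 0 ± i: zero real part.

center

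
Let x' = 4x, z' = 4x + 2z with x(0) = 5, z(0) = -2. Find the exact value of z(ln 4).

2368

A = [[4,0],[4,2]]; eigenvalues λ = 2, 4.
Eigenvectors: (0,1) for λ=2, (-1,-2) for λ=4.
From the initial condition, c_1 = -12, c_2 = -5.
z(ln 4) = (-12)(4^2)(1) + (-5)(4^4)(-2) = 2368.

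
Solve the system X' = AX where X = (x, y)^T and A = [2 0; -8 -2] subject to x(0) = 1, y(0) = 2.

x(t) = e^(2t), y(t) = -2e^(2t) + 4e^(-2t)

Coefficient matrix A = [[2, 0], [-8, -2]].
Characteristic polynomial det(A - λI) = λ^2 - 4 = 0.
Eigenvalues λ = 2, -2.
For λ=2: (A-λI) row 2 is [-8, -4], so an eigenvector is (1, -2).
For λ=-2: (A-λI) row 1 is [4, 0], so an eigenvector is (0, 1).
General solution: K_1e^(2t)(1,-2) + K_2e^(-2t)(0,1).
Applying x(0)=1, y(0)=2 gives K_1=1, K_2=4.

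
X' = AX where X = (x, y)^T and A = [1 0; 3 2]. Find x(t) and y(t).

x(t) = c_2e^(t), y(t) = c_1e^(2t) - 3c_2e^(t)

Coefficient matrix A = [[1, 0], [3, 2]].
Characteristic polynomial det(A - λI) = λ^2 - 3λ + 2 = 0.
Eigenvalues λ = 2, 1.
For λ=2: (A-λI) row 1 is [-1, 0], so an eigenvector is (0, 1).
For λ=1: (A-λI) row 2 is [3, 1], so an eigenvector is (1, -3).
General solution: c_1e^(2t)(0,1) + c_2e^(t)(1,-3).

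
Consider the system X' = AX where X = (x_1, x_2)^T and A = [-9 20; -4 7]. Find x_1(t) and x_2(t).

Coefficient matrix A = [[-9, 20], [-4, 7]].
Characteristic polynomial det(A - λI) = λ^2 + 2λ + 17 = 0.
Eigenvalues λ = -1 ± 4i (complex conjugate pair).
For λ=-1+4i: an eigenvector is (-1,0) - i(2,1) = (-1 - 2i, 0 - i).
A real fundamental pair from Re and Im of e^((-1+4i)t)v: X_1 = e^(-t)(cos(4t)·(-1,0) + sin(4t)·(2,1)), X_2 = e^(-t)(sin(4t)·(-1,0) - cos(4t)·(2,1)).
General solution: c_1X_1 + c_2X_2.

x_1(t) = 2c_1e^(-t)sin(4t) - c_1e^(-t)cos(4t) - c_2e^(-t)sin(4t) - 2c_2e^(-t)cos(4t), x_2(t) = c_1e^(-t)sin(4t) - c_2e^(-t)cos(4t)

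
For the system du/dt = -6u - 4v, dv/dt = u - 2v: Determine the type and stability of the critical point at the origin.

stable improper node

A = [[-6,-4],[1,-2]]; det(A-λI) = λ^2 + 8λ + 16.
repeated λ = -4 with a single eigenvector.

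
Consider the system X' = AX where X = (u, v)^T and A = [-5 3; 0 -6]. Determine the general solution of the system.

u(t) = 3K_1e^(-6t) - K_2e^(-5t), v(t) = -K_1e^(-6t)

Coefficient matrix A = [[-5, 3], [0, -6]].
Characteristic polynomial det(A - λI) = λ^2 + 11λ + 30 = 0.
Eigenvalues λ = -6, -5.
For λ=-6: (A-λI) row 1 is [1, 3], so an eigenvector is (3, -1).
For λ=-5: (A-λI) row 1 is [0, 3], so an eigenvector is (-1, 0).
General solution: K_1e^(-6t)(3,-1) + K_2e^(-5t)(-1,0).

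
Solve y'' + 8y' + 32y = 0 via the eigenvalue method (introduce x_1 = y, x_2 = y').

Let x_1 = y, x_2 = y'. Then x_1' = x_2 and x_2' = -32x_1 - 8x_2.
A = [[0,1],[-32,-8]]; det(A-λI) = λ^2 + 8λ + 32.
Eigenvalues λ = -4 ± 4i.

y(t) = c_1e^(-4t)cos(4t) + c_2e^(-4t)sin(4t)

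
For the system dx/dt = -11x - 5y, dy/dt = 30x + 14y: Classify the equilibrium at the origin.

A = [[-11,-5],[30,14]]; det(A-λI) = λ^2 - 3λ - 4.
λ = -1, 4: opposite signs.

saddle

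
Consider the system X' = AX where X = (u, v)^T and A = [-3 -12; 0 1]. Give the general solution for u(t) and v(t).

u(t) = -K_1e^(-3t) + 3K_2e^(t), v(t) = -K_2e^(t)

Coefficient matrix A = [[-3, -12], [0, 1]].
Characteristic polynomial det(A - λI) = λ^2 + 2λ - 3 = 0.
Eigenvalues λ = -3, 1.
For λ=-3: (A-λI) row 1 is [0, -12], so an eigenvector is (-1, 0).
For λ=1: (A-λI) row 1 is [-4, -12], so an eigenvector is (3, -1).
General solution: K_1e^(-3t)(-1,0) + K_2e^(t)(3,-1).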